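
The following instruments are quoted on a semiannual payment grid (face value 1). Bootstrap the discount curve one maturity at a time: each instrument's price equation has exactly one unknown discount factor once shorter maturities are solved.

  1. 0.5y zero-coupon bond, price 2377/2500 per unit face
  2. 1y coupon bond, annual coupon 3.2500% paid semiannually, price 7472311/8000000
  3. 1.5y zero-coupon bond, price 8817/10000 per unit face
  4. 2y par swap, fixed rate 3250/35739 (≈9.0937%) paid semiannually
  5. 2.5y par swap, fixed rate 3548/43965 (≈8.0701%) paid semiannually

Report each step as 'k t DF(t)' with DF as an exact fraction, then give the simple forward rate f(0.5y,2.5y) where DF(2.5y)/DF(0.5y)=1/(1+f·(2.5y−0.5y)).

step 1 [0.5y] zero: DF = P = 2377/2500 ≈ 0.950800
step 2 [1y] bond c/2=13/800: DF=(7472311/8000000 − 13/800·(0.950800))/(1+13/800) = 9039/10000 ≈ 0.903900
step 3 [1.5y] zero: DF = P = 8817/10000 ≈ 0.881700
step 4 [2y] swap r/2=1625/35739: DF=(1 − 1625/35739·(0.950800+0.903900+0.881700))/(1+1625/35739) = 67/80 ≈ 0.837500
step 5 [2.5y] swap r/2=1774/43965: DF=(1 − 1774/43965·(0.950800+0.903900+0.881700+0.837500))/(1+1774/43965) = 4113/5000 ≈ 0.822600

1 1/2 2377/2500
2 1 9039/10000
3 3/2 8817/10000
4 2 67/80
5 5/2 4113/5000
f(0.5y,2.5y) = ((2377/2500)/(4113/5000) − 1)/(2) = 641/8226 ≈ 7.7924%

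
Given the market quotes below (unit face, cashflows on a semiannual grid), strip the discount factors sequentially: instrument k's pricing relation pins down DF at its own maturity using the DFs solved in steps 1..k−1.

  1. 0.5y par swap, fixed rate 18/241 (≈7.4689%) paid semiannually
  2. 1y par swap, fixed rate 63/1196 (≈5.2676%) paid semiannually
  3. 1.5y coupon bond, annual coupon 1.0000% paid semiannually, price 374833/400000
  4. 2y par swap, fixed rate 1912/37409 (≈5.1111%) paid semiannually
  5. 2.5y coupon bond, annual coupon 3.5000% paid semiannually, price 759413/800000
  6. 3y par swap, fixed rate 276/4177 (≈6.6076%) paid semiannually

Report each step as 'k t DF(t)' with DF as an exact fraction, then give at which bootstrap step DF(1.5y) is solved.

1 1/2 241/250
2 1 1187/1250
3 3/2 9229/10000
4 2 2261/2500
5 5/2 4343/5000
6 3 4103/5000
DF(1.5y) is solved at step 3

step 1 [0.5y] swap r/2=9/241: DF=(1 − 9/241·(0))/(1+9/241) = 241/250 ≈ 0.964000
step 2 [1y] swap r/2=63/2392: DF=(1 − 63/2392·(0.964000))/(1+63/2392) = 1187/1250 ≈ 0.949600
step 3 [1.5y] bond c/2=1/200: DF=(374833/400000 − 1/200·(0.964000+0.949600))/(1+1/200) = 9229/10000 ≈ 0.922900
step 4 [2y] swap r/2=956/37409: DF=(1 − 956/37409·(0.964000+0.949600+0.922900))/(1+956/37409) = 2261/2500 ≈ 0.904400
step 5 [2.5y] bond c/2=7/400: DF=(759413/800000 − 7/400·(0.964000+0.949600+0.922900+0.904400))/(1+7/400) = 4343/5000 ≈ 0.868600
step 6 [3y] swap r/2=138/4177: DF=(1 − 138/4177·(0.964000+0.949600+0.922900+0.904400+0.868600))/(1+138/4177) = 4103/5000 ≈ 0.820600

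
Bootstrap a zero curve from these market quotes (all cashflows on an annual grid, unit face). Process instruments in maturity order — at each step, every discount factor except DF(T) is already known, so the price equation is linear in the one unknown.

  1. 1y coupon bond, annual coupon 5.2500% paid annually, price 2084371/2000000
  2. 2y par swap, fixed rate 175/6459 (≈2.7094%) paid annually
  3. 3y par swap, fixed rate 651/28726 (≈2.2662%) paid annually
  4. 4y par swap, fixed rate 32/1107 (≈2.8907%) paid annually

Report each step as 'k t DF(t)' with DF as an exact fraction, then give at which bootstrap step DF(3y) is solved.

1 1 4951/5000
2 2 379/400
3 3 9349/10000
4 4 557/625
DF(3y) is solved at step 3

step 1 [1y] bond c/1=21/400: DF=(2084371/2000000 − 21/400·(0))/(1+21/400) = 4951/5000 ≈ 0.990200
step 2 [2y] swap r/1=175/6459: DF=(1 − 175/6459·(0.990200))/(1+175/6459) = 379/400 ≈ 0.947500
step 3 [3y] swap r/1=651/28726: DF=(1 − 651/28726·(0.990200+0.947500))/(1+651/28726) = 9349/10000 ≈ 0.934900
step 4 [4y] swap r/1=32/1107: DF=(1 − 32/1107·(0.990200+0.947500+0.934900))/(1+32/1107) = 557/625 ≈ 0.891200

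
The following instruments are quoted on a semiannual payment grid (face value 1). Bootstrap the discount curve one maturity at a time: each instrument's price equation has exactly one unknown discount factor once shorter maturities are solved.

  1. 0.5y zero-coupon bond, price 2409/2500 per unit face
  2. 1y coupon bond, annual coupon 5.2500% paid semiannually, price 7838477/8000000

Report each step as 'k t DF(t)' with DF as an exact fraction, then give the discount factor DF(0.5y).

1 1/2 2409/2500
2 1 9301/10000
DF(0.5y) = 2409/2500 ≈ 0.963600

step 1 [0.5y] zero: DF = P = 2409/2500 ≈ 0.963600
step 2 [1y] bond c/2=21/800: DF=(7838477/8000000 − 21/800·(0.963600))/(1+21/800) = 9301/10000 ≈ 0.930100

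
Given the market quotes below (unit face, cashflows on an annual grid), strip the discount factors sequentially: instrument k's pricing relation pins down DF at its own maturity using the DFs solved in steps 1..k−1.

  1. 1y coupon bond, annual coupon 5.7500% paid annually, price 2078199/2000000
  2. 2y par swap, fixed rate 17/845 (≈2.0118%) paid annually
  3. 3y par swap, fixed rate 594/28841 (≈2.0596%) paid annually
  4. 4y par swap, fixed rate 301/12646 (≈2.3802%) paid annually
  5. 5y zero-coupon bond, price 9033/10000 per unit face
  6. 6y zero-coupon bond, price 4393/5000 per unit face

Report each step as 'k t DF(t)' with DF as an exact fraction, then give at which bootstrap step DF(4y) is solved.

1 1 4913/5000
2 2 9609/10000
3 3 4703/5000
4 4 9097/10000
5 5 9033/10000
6 6 4393/5000
DF(4y) is solved at step 4

step 1 [1y] bond c/1=23/400: DF=(2078199/2000000 − 23/400·(0))/(1+23/400) = 4913/5000 ≈ 0.982600
step 2 [2y] swap r/1=17/845: DF=(1 − 17/845·(0.982600))/(1+17/845) = 9609/10000 ≈ 0.960900
step 3 [3y] swap r/1=594/28841: DF=(1 − 594/28841·(0.982600+0.960900))/(1+594/28841) = 4703/5000 ≈ 0.940600
step 4 [4y] swap r/1=301/12646: DF=(1 − 301/12646·(0.982600+0.960900+0.940600))/(1+301/12646) = 9097/10000 ≈ 0.909700
step 5 [5y] zero: DF = P = 9033/10000 ≈ 0.903300
step 6 [6y] zero: DF = P = 4393/5000 ≈ 0.878600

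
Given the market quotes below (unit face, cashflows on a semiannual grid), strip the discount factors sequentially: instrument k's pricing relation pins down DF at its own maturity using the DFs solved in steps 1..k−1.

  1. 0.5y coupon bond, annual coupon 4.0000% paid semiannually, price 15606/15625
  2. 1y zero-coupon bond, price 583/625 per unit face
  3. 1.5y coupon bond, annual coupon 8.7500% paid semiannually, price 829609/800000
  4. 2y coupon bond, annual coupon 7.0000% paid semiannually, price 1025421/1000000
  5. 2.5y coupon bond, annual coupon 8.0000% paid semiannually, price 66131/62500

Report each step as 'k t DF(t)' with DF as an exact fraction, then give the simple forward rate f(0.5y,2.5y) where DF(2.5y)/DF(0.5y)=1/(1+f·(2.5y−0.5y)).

1 1/2 612/625
2 1 583/625
3 3/2 4567/5000
4 2 1119/1250
5 5/2 8743/10000
f(0.5y,2.5y) = ((612/625)/(8743/10000) − 1)/(2) = 1049/17486 ≈ 5.9991%

step 1 [0.5y] bond c/2=1/50: DF=(15606/15625 − 1/50·(0))/(1+1/50) = 612/625 ≈ 0.979200
step 2 [1y] zero: DF = P = 583/625 ≈ 0.932800
step 3 [1.5y] bond c/2=7/160: DF=(829609/800000 − 7/160·(0.979200+0.932800))/(1+7/160) = 4567/5000 ≈ 0.913400
step 4 [2y] bond c/2=7/200: DF=(1025421/1000000 − 7/200·(0.979200+0.932800+0.913400))/(1+7/200) = 1119/1250 ≈ 0.895200
step 5 [2.5y] bond c/2=1/25: DF=(66131/62500 − 1/25·(0.979200+0.932800+0.913400+0.895200))/(1+1/25) = 8743/10000 ≈ 0.874300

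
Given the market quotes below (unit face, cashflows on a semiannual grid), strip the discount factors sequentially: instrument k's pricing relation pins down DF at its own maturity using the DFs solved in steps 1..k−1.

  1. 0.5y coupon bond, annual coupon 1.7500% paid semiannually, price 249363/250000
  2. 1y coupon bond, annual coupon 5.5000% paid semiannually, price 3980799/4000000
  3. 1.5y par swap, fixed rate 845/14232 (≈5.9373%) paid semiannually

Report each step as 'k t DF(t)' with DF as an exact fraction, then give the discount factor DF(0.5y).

1 1/2 618/625
2 1 9421/10000
3 3/2 1831/2000
DF(0.5y) = 618/625 ≈ 0.988800

step 1 [0.5y] bond c/2=7/800: DF=(249363/250000 − 7/800·(0))/(1+7/800) = 618/625 ≈ 0.988800
step 2 [1y] bond c/2=11/400: DF=(3980799/4000000 − 11/400·(0.988800))/(1+11/400) = 9421/10000 ≈ 0.942100
step 3 [1.5y] swap r/2=845/28464: DF=(1 − 845/28464·(0.988800+0.942100))/(1+845/28464) = 1831/2000 ≈ 0.915500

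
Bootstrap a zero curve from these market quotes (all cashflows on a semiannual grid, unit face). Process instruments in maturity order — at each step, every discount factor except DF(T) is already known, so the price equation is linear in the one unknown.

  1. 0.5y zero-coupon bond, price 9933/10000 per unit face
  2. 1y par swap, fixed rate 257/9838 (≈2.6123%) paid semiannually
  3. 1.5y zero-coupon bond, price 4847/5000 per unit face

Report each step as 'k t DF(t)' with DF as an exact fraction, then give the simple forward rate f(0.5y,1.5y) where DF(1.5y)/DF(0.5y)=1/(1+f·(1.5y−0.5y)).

1 1/2 9933/10000
2 1 9743/10000
3 3/2 4847/5000
f(0.5y,1.5y) = ((9933/10000)/(4847/5000) − 1)/(1) = 239/9694 ≈ 2.4654%

step 1 [0.5y] zero: DF = P = 9933/10000 ≈ 0.993300
step 2 [1y] swap r/2=257/19676: DF=(1 − 257/19676·(0.993300))/(1+257/19676) = 9743/10000 ≈ 0.974300
step 3 [1.5y] zero: DF = P = 4847/5000 ≈ 0.969400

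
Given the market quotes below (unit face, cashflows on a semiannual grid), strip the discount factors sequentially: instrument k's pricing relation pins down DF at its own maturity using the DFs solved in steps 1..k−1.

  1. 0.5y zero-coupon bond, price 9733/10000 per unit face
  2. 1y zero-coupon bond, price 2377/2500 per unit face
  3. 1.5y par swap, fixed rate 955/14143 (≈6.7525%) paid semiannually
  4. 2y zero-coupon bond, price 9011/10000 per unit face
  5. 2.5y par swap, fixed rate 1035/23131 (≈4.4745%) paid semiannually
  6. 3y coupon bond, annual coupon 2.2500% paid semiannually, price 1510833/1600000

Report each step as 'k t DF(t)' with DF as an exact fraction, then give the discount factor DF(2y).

step 1 [0.5y] zero: DF = P = 9733/10000 ≈ 0.973300
step 2 [1y] zero: DF = P = 2377/2500 ≈ 0.950800
step 3 [1.5y] swap r/2=955/28286: DF=(1 − 955/28286·(0.973300+0.950800))/(1+955/28286) = 1809/2000 ≈ 0.904500
step 4 [2y] zero: DF = P = 9011/10000 ≈ 0.901100
step 5 [2.5y] swap r/2=1035/46262: DF=(1 − 1035/46262·(0.973300+0.950800+0.904500+0.901100))/(1+1035/46262) = 1793/2000 ≈ 0.896500
step 6 [3y] bond c/2=9/800: DF=(1510833/1600000 − 9/800·(0.973300+0.950800+0.904500+0.901100+0.896500))/(1+9/800) = 8823/10000 ≈ 0.882300

1 1/2 9733/10000
2 1 2377/2500
3 3/2 1809/2000
4 2 9011/10000
5 5/2 1793/2000
6 3 8823/10000
DF(2y) = 9011/10000 ≈ 0.901100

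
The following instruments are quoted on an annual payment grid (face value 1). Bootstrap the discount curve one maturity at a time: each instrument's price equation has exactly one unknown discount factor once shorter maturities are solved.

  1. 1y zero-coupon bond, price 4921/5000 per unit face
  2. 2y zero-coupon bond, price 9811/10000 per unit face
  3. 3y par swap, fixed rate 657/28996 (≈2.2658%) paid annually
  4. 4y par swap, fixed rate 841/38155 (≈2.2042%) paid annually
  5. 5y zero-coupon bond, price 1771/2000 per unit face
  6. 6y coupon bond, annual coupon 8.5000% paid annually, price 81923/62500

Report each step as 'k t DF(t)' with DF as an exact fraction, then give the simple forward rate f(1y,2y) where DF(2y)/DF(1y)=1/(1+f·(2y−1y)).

step 1 [1y] zero: DF = P = 4921/5000 ≈ 0.984200
step 2 [2y] zero: DF = P = 9811/10000 ≈ 0.981100
step 3 [3y] swap r/1=657/28996: DF=(1 − 657/28996·(0.984200+0.981100))/(1+657/28996) = 9343/10000 ≈ 0.934300
step 4 [4y] swap r/1=841/38155: DF=(1 − 841/38155·(0.984200+0.981100+0.934300))/(1+841/38155) = 9159/10000 ≈ 0.915900
step 5 [5y] zero: DF = P = 1771/2000 ≈ 0.885500
step 6 [6y] bond c/1=17/200: DF=(81923/62500 − 17/200·(0.984200+0.981100+0.934300+0.915900+0.885500))/(1+17/200) = 4199/5000 ≈ 0.839800

1 1 4921/5000
2 2 9811/10000
3 3 9343/10000
4 4 9159/10000
5 5 1771/2000
6 6 4199/5000
f(1y,2y) = ((4921/5000)/(9811/10000) − 1)/(1) = 31/9811 ≈ 0.3160%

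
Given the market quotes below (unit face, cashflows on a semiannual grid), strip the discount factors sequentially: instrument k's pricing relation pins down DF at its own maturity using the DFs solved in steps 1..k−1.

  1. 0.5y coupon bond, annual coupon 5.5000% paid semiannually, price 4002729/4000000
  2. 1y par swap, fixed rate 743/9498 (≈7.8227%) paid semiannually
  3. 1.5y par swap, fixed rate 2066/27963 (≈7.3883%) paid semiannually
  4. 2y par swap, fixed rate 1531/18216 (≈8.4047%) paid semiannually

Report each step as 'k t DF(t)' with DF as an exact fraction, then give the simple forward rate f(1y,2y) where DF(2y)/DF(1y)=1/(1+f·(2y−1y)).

step 1 [0.5y] bond c/2=11/400: DF=(4002729/4000000 − 11/400·(0))/(1+11/400) = 9739/10000 ≈ 0.973900
step 2 [1y] swap r/2=743/18996: DF=(1 − 743/18996·(0.973900))/(1+743/18996) = 9257/10000 ≈ 0.925700
step 3 [1.5y] swap r/2=1033/27963: DF=(1 − 1033/27963·(0.973900+0.925700))/(1+1033/27963) = 8967/10000 ≈ 0.896700
step 4 [2y] swap r/2=1531/36432: DF=(1 − 1531/36432·(0.973900+0.925700+0.896700))/(1+1531/36432) = 8469/10000 ≈ 0.846900

1 1/2 9739/10000
2 1 9257/10000
3 3/2 8967/10000
4 2 8469/10000
f(1y,2y) = ((9257/10000)/(8469/10000) − 1)/(1) = 788/8469 ≈ 9.3045%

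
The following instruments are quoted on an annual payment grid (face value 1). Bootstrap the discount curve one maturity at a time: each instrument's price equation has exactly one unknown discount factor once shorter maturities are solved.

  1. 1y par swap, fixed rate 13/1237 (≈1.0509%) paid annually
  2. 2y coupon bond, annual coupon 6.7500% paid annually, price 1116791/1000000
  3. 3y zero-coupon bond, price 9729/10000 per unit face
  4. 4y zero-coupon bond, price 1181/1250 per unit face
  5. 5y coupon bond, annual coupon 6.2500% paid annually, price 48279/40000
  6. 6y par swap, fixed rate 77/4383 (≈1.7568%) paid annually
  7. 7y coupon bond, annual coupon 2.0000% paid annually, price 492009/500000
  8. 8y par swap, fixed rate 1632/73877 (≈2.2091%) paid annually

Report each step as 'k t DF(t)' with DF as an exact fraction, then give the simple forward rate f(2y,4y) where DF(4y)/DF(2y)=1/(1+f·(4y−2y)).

step 1 [1y] swap r/1=13/1237: DF=(1 − 13/1237·(0))/(1+13/1237) = 1237/1250 ≈ 0.989600
step 2 [2y] bond c/1=27/400: DF=(1116791/1000000 − 27/400·(0.989600))/(1+27/400) = 2459/2500 ≈ 0.983600
step 3 [3y] zero: DF = P = 9729/10000 ≈ 0.972900
step 4 [4y] zero: DF = P = 1181/1250 ≈ 0.944800
step 5 [5y] bond c/1=1/16: DF=(48279/40000 − 1/16·(0.989600+0.983600+0.972900+0.944800))/(1+1/16) = 9071/10000 ≈ 0.907100
step 6 [6y] swap r/1=77/4383: DF=(1 − 77/4383·(0.989600+0.983600+0.972900+0.944800+0.907100))/(1+77/4383) = 8999/10000 ≈ 0.899900
step 7 [7y] bond c/1=1/50: DF=(492009/500000 − 1/50·(0.989600+0.983600+0.972900+0.944800+0.907100+0.899900))/(1+1/50) = 853/1000 ≈ 0.853000
step 8 [8y] swap r/1=1632/73877: DF=(1 − 1632/73877·(0.989600+0.983600+0.972900+0.944800+0.907100+0.899900+0.853000))/(1+1632/73877) = 523/625 ≈ 0.836800

1 1 1237/1250
2 2 2459/2500
3 3 9729/10000
4 4 1181/1250
5 5 9071/10000
6 6 8999/10000
7 7 853/1000
8 8 523/625
f(2y,4y) = ((2459/2500)/(1181/1250) − 1)/(2) = 97/4724 ≈ 2.0533%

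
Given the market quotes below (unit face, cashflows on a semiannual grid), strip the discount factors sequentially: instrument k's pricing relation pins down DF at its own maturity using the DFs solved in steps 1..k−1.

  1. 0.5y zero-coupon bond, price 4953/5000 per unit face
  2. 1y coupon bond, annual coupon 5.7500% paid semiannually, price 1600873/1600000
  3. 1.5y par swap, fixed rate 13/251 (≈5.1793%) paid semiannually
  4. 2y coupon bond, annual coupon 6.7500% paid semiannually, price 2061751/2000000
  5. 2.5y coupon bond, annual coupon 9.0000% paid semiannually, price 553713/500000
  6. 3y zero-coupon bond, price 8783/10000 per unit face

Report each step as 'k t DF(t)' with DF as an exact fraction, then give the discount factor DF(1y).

step 1 [0.5y] zero: DF = P = 4953/5000 ≈ 0.990600
step 2 [1y] bond c/2=23/800: DF=(1600873/1600000 − 23/800·(0.990600))/(1+23/800) = 9449/10000 ≈ 0.944900
step 3 [1.5y] swap r/2=13/502: DF=(1 − 13/502·(0.990600+0.944900))/(1+13/502) = 9259/10000 ≈ 0.925900
step 4 [2y] bond c/2=27/800: DF=(2061751/2000000 − 27/800·(0.990600+0.944900+0.925900))/(1+27/800) = 4519/5000 ≈ 0.903800
step 5 [2.5y] bond c/2=9/200: DF=(553713/500000 − 9/200·(0.990600+0.944900+0.925900+0.903800))/(1+9/200) = 561/625 ≈ 0.897600
step 6 [3y] zero: DF = P = 8783/10000 ≈ 0.878300

1 1/2 4953/5000
2 1 9449/10000
3 3/2 9259/10000
4 2 4519/5000
5 5/2 561/625
6 3 8783/10000
DF(1y) = 9449/10000 ≈ 0.944900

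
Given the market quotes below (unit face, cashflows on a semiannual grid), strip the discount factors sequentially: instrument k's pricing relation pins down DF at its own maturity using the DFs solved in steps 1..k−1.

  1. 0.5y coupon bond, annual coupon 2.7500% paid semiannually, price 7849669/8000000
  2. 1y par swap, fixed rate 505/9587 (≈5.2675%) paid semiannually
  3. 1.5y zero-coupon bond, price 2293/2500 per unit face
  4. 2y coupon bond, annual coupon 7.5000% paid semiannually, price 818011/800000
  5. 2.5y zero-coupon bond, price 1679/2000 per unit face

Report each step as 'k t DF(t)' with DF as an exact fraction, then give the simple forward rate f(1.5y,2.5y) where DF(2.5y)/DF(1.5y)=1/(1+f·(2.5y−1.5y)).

1 1/2 9679/10000
2 1 1899/2000
3 3/2 2293/2500
4 2 8831/10000
5 5/2 1679/2000
f(1.5y,2.5y) = ((2293/2500)/(1679/2000) − 1)/(1) = 777/8395 ≈ 9.2555%

step 1 [0.5y] bond c/2=11/800: DF=(7849669/8000000 − 11/800·(0))/(1+11/800) = 9679/10000 ≈ 0.967900
step 2 [1y] swap r/2=505/19174: DF=(1 − 505/19174·(0.967900))/(1+505/19174) = 1899/2000 ≈ 0.949500
step 3 [1.5y] zero: DF = P = 2293/2500 ≈ 0.917200
step 4 [2y] bond c/2=3/80: DF=(818011/800000 − 3/80·(0.967900+0.949500+0.917200))/(1+3/80) = 8831/10000 ≈ 0.883100
step 5 [2.5y] zero: DF = P = 1679/2000 ≈ 0.839500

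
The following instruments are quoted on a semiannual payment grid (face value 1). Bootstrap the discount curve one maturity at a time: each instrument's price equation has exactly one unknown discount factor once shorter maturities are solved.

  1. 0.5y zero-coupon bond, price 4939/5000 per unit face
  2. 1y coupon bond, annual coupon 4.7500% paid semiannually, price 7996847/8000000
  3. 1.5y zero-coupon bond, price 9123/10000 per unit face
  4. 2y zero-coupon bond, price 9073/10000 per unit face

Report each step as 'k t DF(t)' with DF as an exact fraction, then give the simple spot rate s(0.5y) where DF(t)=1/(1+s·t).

1 1/2 4939/5000
2 1 1907/2000
3 3/2 9123/10000
4 2 9073/10000
s(0.5y) = (1/(4939/5000) − 1)/(1/2) = 122/4939 ≈ 2.4701%

step 1 [0.5y] zero: DF = P = 4939/5000 ≈ 0.987800
step 2 [1y] bond c/2=19/800: DF=(7996847/8000000 − 19/800·(0.987800))/(1+19/800) = 1907/2000 ≈ 0.953500
step 3 [1.5y] zero: DF = P = 9123/10000 ≈ 0.912300
step 4 [2y] zero: DF = P = 9073/10000 ≈ 0.907300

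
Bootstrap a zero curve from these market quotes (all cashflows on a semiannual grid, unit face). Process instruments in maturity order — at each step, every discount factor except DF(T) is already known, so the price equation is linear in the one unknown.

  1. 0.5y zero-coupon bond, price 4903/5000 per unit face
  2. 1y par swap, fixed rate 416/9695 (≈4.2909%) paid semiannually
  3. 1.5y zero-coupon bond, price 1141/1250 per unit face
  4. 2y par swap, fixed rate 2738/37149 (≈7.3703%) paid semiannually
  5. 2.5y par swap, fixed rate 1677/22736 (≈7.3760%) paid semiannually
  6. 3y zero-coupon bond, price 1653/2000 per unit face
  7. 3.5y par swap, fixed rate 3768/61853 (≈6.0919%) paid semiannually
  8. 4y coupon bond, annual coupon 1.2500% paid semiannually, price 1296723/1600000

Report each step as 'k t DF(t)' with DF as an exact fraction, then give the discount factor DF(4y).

1 1/2 4903/5000
2 1 599/625
3 3/2 1141/1250
4 2 8631/10000
5 5/2 8323/10000
6 3 1653/2000
7 7/2 2029/2500
8 4 767/1000
DF(4y) = 767/1000 ≈ 0.767000

step 1 [0.5y] zero: DF = P = 4903/5000 ≈ 0.980600
step 2 [1y] swap r/2=208/9695: DF=(1 − 208/9695·(0.980600))/(1+208/9695) = 599/625 ≈ 0.958400
step 3 [1.5y] zero: DF = P = 1141/1250 ≈ 0.912800
step 4 [2y] swap r/2=1369/37149: DF=(1 − 1369/37149·(0.980600+0.958400+0.912800))/(1+1369/37149) = 8631/10000 ≈ 0.863100
step 5 [2.5y] swap r/2=1677/45472: DF=(1 − 1677/45472·(0.980600+0.958400+0.912800+0.863100))/(1+1677/45472) = 8323/10000 ≈ 0.832300
step 6 [3y] zero: DF = P = 1653/2000 ≈ 0.826500
step 7 [3.5y] swap r/2=1884/61853: DF=(1 − 1884/61853·(0.980600+0.958400+0.912800+0.863100+0.832300+0.826500))/(1+1884/61853) = 2029/2500 ≈ 0.811600
step 8 [4y] bond c/2=1/160: DF=(1296723/1600000 − 1/160·(0.980600+0.958400+0.912800+0.863100+0.832300+0.826500+0.811600))/(1+1/160) = 767/1000 ≈ 0.767000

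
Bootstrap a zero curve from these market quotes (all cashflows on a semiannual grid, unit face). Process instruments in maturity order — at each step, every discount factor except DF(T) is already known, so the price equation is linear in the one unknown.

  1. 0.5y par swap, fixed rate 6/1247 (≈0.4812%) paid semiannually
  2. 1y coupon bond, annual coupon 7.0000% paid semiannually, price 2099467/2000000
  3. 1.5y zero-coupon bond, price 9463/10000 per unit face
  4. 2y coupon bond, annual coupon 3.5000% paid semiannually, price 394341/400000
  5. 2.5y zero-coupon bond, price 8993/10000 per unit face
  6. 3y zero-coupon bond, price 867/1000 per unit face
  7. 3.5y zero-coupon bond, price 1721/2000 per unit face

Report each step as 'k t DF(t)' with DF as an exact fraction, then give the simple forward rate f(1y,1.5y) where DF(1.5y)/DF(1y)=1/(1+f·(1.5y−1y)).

1 1/2 1247/1250
2 1 1961/2000
3 3/2 9463/10000
4 2 4593/5000
5 5/2 8993/10000
6 3 867/1000
7 7/2 1721/2000
f(1y,1.5y) = ((1961/2000)/(9463/10000) − 1)/(1/2) = 684/9463 ≈ 7.2282%

step 1 [0.5y] swap r/2=3/1247: DF=(1 − 3/1247·(0))/(1+3/1247) = 1247/1250 ≈ 0.997600
step 2 [1y] bond c/2=7/200: DF=(2099467/2000000 − 7/200·(0.997600))/(1+7/200) = 1961/2000 ≈ 0.980500
step 3 [1.5y] zero: DF = P = 9463/10000 ≈ 0.946300
step 4 [2y] bond c/2=7/400: DF=(394341/400000 − 7/400·(0.997600+0.980500+0.946300))/(1+7/400) = 4593/5000 ≈ 0.918600
step 5 [2.5y] zero: DF = P = 8993/10000 ≈ 0.899300
step 6 [3y] zero: DF = P = 867/1000 ≈ 0.867000
step 7 [3.5y] zero: DF = P = 1721/2000 ≈ 0.860500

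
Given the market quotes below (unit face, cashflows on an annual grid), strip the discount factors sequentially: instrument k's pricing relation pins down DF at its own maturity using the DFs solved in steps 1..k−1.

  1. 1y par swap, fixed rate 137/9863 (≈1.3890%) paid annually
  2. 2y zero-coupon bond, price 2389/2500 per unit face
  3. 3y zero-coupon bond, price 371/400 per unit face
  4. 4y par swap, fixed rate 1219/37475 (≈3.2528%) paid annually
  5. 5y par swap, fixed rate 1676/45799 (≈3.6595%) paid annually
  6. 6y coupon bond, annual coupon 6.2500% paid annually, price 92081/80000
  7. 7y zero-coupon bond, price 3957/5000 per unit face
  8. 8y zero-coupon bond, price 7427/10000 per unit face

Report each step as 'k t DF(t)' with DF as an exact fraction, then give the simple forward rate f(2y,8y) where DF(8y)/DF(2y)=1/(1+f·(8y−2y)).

1 1 9863/10000
2 2 2389/2500
3 3 371/400
4 4 8781/10000
5 5 2081/2500
6 6 8139/10000
7 7 3957/5000
8 8 7427/10000
f(2y,8y) = ((2389/2500)/(7427/10000) − 1)/(6) = 2129/44562 ≈ 4.7776%

step 1 [1y] swap r/1=137/9863: DF=(1 − 137/9863·(0))/(1+137/9863) = 9863/10000 ≈ 0.986300
step 2 [2y] zero: DF = P = 2389/2500 ≈ 0.955600
step 3 [3y] zero: DF = P = 371/400 ≈ 0.927500
step 4 [4y] swap r/1=1219/37475: DF=(1 − 1219/37475·(0.986300+0.955600+0.927500))/(1+1219/37475) = 8781/10000 ≈ 0.878100
step 5 [5y] swap r/1=1676/45799: DF=(1 − 1676/45799·(0.986300+0.955600+0.927500+0.878100))/(1+1676/45799) = 2081/2500 ≈ 0.832400
step 6 [6y] bond c/1=1/16: DF=(92081/80000 − 1/16·(0.986300+0.955600+0.927500+0.878100+0.832400))/(1+1/16) = 8139/10000 ≈ 0.813900
step 7 [7y] zero: DF = P = 3957/5000 ≈ 0.791400
step 8 [8y] zero: DF = P = 7427/10000 ≈ 0.742700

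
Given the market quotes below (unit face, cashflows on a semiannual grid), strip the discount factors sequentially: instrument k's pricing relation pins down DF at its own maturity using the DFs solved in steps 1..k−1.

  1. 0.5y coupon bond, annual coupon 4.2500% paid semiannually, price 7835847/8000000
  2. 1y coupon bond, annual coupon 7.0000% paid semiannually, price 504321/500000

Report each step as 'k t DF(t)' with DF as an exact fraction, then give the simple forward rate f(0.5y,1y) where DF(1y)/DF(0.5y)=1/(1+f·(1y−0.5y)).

step 1 [0.5y] bond c/2=17/800: DF=(7835847/8000000 − 17/800·(0))/(1+17/800) = 9591/10000 ≈ 0.959100
step 2 [1y] bond c/2=7/200: DF=(504321/500000 − 7/200·(0.959100))/(1+7/200) = 9421/10000 ≈ 0.942100

1 1/2 9591/10000
2 1 9421/10000
f(0.5y,1y) = ((9591/10000)/(9421/10000) − 1)/(1/2) = 340/9421 ≈ 3.6090%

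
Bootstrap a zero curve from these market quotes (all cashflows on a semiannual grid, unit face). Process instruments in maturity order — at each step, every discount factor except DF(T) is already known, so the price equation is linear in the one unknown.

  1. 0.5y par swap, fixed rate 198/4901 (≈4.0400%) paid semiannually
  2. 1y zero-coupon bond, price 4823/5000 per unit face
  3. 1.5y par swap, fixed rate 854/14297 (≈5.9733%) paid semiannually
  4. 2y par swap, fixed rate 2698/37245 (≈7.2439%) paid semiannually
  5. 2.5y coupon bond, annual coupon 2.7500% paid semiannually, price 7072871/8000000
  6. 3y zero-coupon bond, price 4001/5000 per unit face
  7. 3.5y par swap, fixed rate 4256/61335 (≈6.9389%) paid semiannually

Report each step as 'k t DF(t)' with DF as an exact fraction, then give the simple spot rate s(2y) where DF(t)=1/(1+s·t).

step 1 [0.5y] swap r/2=99/4901: DF=(1 − 99/4901·(0))/(1+99/4901) = 4901/5000 ≈ 0.980200
step 2 [1y] zero: DF = P = 4823/5000 ≈ 0.964600
step 3 [1.5y] swap r/2=427/14297: DF=(1 − 427/14297·(0.980200+0.964600))/(1+427/14297) = 4573/5000 ≈ 0.914600
step 4 [2y] swap r/2=1349/37245: DF=(1 − 1349/37245·(0.980200+0.964600+0.914600))/(1+1349/37245) = 8651/10000 ≈ 0.865100
step 5 [2.5y] bond c/2=11/800: DF=(7072871/8000000 − 11/800·(0.980200+0.964600+0.914600+0.865100))/(1+11/800) = 1027/1250 ≈ 0.821600
step 6 [3y] zero: DF = P = 4001/5000 ≈ 0.800200
step 7 [3.5y] swap r/2=2128/61335: DF=(1 − 2128/61335·(0.980200+0.964600+0.914600+0.865100+0.821600+0.800200))/(1+2128/61335) = 492/625 ≈ 0.787200

1 1/2 4901/5000
2 1 4823/5000
3 3/2 4573/5000
4 2 8651/10000
5 5/2 1027/1250
6 3 4001/5000
7 7/2 492/625
s(2y) = (1/(8651/10000) − 1)/(2) = 1349/17302 ≈ 7.7968%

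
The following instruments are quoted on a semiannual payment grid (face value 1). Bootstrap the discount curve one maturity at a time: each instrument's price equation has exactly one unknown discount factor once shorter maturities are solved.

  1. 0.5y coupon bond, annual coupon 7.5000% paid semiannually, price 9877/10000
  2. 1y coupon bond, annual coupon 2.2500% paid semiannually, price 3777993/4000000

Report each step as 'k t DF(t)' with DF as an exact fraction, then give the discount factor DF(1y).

step 1 [0.5y] bond c/2=3/80: DF=(9877/10000 − 3/80·(0))/(1+3/80) = 119/125 ≈ 0.952000
step 2 [1y] bond c/2=9/800: DF=(3777993/4000000 − 9/800·(0.952000))/(1+9/800) = 4617/5000 ≈ 0.923400

1 1/2 119/125
2 1 4617/5000
DF(1y) = 4617/5000 ≈ 0.923400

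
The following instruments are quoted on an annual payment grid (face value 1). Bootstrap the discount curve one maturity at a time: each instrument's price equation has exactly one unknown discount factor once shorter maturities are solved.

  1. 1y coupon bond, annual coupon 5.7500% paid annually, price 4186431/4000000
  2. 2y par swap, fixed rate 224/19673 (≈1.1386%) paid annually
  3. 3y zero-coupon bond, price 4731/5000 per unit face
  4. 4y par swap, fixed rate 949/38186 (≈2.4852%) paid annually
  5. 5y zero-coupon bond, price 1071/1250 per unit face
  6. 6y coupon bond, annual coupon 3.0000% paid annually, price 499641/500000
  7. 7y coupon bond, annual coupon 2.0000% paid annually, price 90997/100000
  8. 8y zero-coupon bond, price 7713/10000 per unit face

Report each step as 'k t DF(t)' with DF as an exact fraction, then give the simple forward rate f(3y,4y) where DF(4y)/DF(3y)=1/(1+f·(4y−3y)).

step 1 [1y] bond c/1=23/400: DF=(4186431/4000000 − 23/400·(0))/(1+23/400) = 9897/10000 ≈ 0.989700
step 2 [2y] swap r/1=224/19673: DF=(1 − 224/19673·(0.989700))/(1+224/19673) = 611/625 ≈ 0.977600
step 3 [3y] zero: DF = P = 4731/5000 ≈ 0.946200
step 4 [4y] swap r/1=949/38186: DF=(1 − 949/38186·(0.989700+0.977600+0.946200))/(1+949/38186) = 9051/10000 ≈ 0.905100
step 5 [5y] zero: DF = P = 1071/1250 ≈ 0.856800
step 6 [6y] bond c/1=3/100: DF=(499641/500000 − 3/100·(0.989700+0.977600+0.946200+0.905100+0.856800))/(1+3/100) = 417/500 ≈ 0.834000
step 7 [7y] bond c/1=1/50: DF=(90997/100000 − 1/50·(0.989700+0.977600+0.946200+0.905100+0.856800+0.834000))/(1+1/50) = 7841/10000 ≈ 0.784100
step 8 [8y] zero: DF = P = 7713/10000 ≈ 0.771300

1 1 9897/10000
2 2 611/625
3 3 4731/5000
4 4 9051/10000
5 5 1071/1250
6 6 417/500
7 7 7841/10000
8 8 7713/10000
f(3y,4y) = ((4731/5000)/(9051/10000) − 1)/(1) = 137/3017 ≈ 4.5409%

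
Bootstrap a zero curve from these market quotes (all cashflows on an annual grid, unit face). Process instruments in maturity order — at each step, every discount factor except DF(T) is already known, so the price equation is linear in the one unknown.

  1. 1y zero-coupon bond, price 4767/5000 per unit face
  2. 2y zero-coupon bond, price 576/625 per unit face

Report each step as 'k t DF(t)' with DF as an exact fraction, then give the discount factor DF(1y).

step 1 [1y] zero: DF = P = 4767/5000 ≈ 0.953400
step 2 [2y] zero: DF = P = 576/625 ≈ 0.921600

1 1 4767/5000
2 2 576/625
DF(1y) = 4767/5000 ≈ 0.953400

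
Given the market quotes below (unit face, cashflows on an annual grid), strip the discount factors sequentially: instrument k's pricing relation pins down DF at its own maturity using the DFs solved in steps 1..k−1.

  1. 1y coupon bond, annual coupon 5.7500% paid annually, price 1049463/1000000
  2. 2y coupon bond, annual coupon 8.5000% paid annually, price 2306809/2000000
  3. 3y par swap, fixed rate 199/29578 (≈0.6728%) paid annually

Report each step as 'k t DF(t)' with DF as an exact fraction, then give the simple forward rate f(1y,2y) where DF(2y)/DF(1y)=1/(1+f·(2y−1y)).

1 1 2481/2500
2 2 9853/10000
3 3 9801/10000
f(1y,2y) = ((2481/2500)/(9853/10000) − 1)/(1) = 71/9853 ≈ 0.7206%

step 1 [1y] bond c/1=23/400: DF=(1049463/1000000 − 23/400·(0))/(1+23/400) = 2481/2500 ≈ 0.992400
step 2 [2y] bond c/1=17/200: DF=(2306809/2000000 − 17/200·(0.992400))/(1+17/200) = 9853/10000 ≈ 0.985300
step 3 [3y] swap r/1=199/29578: DF=(1 − 199/29578·(0.992400+0.985300))/(1+199/29578) = 9801/10000 ≈ 0.980100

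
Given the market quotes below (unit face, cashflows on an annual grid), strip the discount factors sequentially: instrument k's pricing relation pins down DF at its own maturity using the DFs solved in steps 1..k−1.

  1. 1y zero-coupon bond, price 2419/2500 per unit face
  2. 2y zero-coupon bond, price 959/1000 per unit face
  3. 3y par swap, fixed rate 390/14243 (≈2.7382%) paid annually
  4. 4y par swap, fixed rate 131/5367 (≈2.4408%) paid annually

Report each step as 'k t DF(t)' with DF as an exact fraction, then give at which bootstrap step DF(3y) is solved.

1 1 2419/2500
2 2 959/1000
3 3 461/500
4 4 9083/10000
DF(3y) is solved at step 3

step 1 [1y] zero: DF = P = 2419/2500 ≈ 0.967600
step 2 [2y] zero: DF = P = 959/1000 ≈ 0.959000
step 3 [3y] swap r/1=390/14243: DF=(1 − 390/14243·(0.967600+0.959000))/(1+390/14243) = 461/500 ≈ 0.922000
step 4 [4y] swap r/1=131/5367: DF=(1 − 131/5367·(0.967600+0.959000+0.922000))/(1+131/5367) = 9083/10000 ≈ 0.908300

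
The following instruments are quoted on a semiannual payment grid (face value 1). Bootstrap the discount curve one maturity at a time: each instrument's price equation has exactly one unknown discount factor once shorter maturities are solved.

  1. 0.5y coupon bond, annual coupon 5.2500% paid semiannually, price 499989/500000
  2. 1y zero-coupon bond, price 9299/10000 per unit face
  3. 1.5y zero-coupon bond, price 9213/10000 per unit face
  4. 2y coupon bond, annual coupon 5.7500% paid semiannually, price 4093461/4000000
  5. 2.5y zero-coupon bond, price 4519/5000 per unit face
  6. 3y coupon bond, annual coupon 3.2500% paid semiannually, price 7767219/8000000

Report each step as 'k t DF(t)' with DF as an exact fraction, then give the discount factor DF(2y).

1 1/2 609/625
2 1 9299/10000
3 3/2 9213/10000
4 2 4579/5000
5 5/2 4519/5000
6 3 8811/10000
DF(2y) = 4579/5000 ≈ 0.915800

step 1 [0.5y] bond c/2=21/800: DF=(499989/500000 − 21/800·(0))/(1+21/800) = 609/625 ≈ 0.974400
step 2 [1y] zero: DF = P = 9299/10000 ≈ 0.929900
step 3 [1.5y] zero: DF = P = 9213/10000 ≈ 0.921300
step 4 [2y] bond c/2=23/800: DF=(4093461/4000000 − 23/800·(0.974400+0.929900+0.921300))/(1+23/800) = 4579/5000 ≈ 0.915800
step 5 [2.5y] zero: DF = P = 4519/5000 ≈ 0.903800
step 6 [3y] bond c/2=13/800: DF=(7767219/8000000 − 13/800·(0.974400+0.929900+0.921300+0.915800+0.903800))/(1+13/800) = 8811/10000 ≈ 0.881100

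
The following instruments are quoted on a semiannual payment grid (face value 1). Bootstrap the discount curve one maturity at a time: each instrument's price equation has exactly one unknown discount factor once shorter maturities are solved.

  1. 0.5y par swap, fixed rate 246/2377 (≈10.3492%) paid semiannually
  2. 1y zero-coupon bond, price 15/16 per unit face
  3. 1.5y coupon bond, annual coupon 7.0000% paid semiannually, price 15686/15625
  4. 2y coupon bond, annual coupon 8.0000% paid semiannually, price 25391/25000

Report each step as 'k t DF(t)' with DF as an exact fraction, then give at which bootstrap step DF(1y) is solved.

1 1/2 2377/2500
2 1 15/16
3 3/2 9061/10000
4 2 8691/10000
DF(1y) is solved at step 2

step 1 [0.5y] swap r/2=123/2377: DF=(1 − 123/2377·(0))/(1+123/2377) = 2377/2500 ≈ 0.950800
step 2 [1y] zero: DF = P = 15/16 ≈ 0.937500
step 3 [1.5y] bond c/2=7/200: DF=(15686/15625 − 7/200·(0.950800+0.937500))/(1+7/200) = 9061/10000 ≈ 0.906100
step 4 [2y] bond c/2=1/25: DF=(25391/25000 − 1/25·(0.950800+0.937500+0.906100))/(1+1/25) = 8691/10000 ≈ 0.869100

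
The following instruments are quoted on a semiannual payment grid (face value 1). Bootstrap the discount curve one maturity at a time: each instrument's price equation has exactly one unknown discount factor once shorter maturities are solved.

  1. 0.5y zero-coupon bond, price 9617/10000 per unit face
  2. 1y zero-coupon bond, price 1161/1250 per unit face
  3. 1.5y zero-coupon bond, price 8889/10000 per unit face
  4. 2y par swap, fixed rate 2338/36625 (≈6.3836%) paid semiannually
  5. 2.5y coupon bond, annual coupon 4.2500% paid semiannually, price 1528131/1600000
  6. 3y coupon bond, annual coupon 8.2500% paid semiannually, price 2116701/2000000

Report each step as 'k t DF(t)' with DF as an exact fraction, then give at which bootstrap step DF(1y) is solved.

1 1/2 9617/10000
2 1 1161/1250
3 3/2 8889/10000
4 2 8831/10000
5 5/2 859/1000
6 3 8373/10000
DF(1y) is solved at step 2

step 1 [0.5y] zero: DF = P = 9617/10000 ≈ 0.961700
step 2 [1y] zero: DF = P = 1161/1250 ≈ 0.928800
step 3 [1.5y] zero: DF = P = 8889/10000 ≈ 0.888900
step 4 [2y] swap r/2=1169/36625: DF=(1 − 1169/36625·(0.961700+0.928800+0.888900))/(1+1169/36625) = 8831/10000 ≈ 0.883100
step 5 [2.5y] bond c/2=17/800: DF=(1528131/1600000 − 17/800·(0.961700+0.928800+0.888900+0.883100))/(1+17/800) = 859/1000 ≈ 0.859000
step 6 [3y] bond c/2=33/800: DF=(2116701/2000000 − 33/800·(0.961700+0.928800+0.888900+0.883100+0.859000))/(1+33/800) = 8373/10000 ≈ 0.837300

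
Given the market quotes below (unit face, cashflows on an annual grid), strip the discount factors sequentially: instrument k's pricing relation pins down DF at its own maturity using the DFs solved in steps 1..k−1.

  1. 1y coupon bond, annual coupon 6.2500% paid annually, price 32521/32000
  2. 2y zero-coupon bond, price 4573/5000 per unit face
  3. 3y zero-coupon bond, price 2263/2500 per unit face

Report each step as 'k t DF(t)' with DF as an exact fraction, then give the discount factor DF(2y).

1 1 1913/2000
2 2 4573/5000
3 3 2263/2500
DF(2y) = 4573/5000 ≈ 0.914600

step 1 [1y] bond c/1=1/16: DF=(32521/32000 − 1/16·(0))/(1+1/16) = 1913/2000 ≈ 0.956500
step 2 [2y] zero: DF = P = 4573/5000 ≈ 0.914600
step 3 [3y] zero: DF = P = 2263/2500 ≈ 0.905200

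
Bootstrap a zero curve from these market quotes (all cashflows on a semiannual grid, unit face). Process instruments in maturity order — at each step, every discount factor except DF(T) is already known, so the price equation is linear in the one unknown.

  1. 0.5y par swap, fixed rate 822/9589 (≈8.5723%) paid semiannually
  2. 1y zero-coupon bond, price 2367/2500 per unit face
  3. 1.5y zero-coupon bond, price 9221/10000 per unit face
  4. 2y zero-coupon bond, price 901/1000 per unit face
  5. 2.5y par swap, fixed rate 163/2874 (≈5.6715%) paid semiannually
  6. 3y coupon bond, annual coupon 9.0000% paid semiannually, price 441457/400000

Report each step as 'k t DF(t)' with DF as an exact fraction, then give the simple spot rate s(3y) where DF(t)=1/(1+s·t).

1 1/2 9589/10000
2 1 2367/2500
3 3/2 9221/10000
4 2 901/1000
5 5/2 1087/1250
6 3 8581/10000
s(3y) = (1/(8581/10000) − 1)/(3) = 473/8581 ≈ 5.5122%

step 1 [0.5y] swap r/2=411/9589: DF=(1 − 411/9589·(0))/(1+411/9589) = 9589/10000 ≈ 0.958900
step 2 [1y] zero: DF = P = 2367/2500 ≈ 0.946800
step 3 [1.5y] zero: DF = P = 9221/10000 ≈ 0.922100
step 4 [2y] zero: DF = P = 901/1000 ≈ 0.901000
step 5 [2.5y] swap r/2=163/5748: DF=(1 − 163/5748·(0.958900+0.946800+0.922100+0.901000))/(1+163/5748) = 1087/1250 ≈ 0.869600
step 6 [3y] bond c/2=9/200: DF=(441457/400000 − 9/200·(0.958900+0.946800+0.922100+0.901000+0.869600))/(1+9/200) = 8581/10000 ≈ 0.858100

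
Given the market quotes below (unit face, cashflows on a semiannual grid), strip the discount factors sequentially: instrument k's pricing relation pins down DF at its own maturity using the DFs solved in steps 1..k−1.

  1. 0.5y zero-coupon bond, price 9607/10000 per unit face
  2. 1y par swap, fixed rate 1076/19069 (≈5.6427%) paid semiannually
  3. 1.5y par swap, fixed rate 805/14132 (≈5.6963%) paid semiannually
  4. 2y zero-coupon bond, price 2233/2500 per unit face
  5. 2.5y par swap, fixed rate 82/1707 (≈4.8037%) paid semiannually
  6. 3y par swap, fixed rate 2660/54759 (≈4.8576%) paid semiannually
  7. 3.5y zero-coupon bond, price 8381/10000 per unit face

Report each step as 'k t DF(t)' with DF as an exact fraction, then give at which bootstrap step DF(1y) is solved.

step 1 [0.5y] zero: DF = P = 9607/10000 ≈ 0.960700
step 2 [1y] swap r/2=538/19069: DF=(1 − 538/19069·(0.960700))/(1+538/19069) = 4731/5000 ≈ 0.946200
step 3 [1.5y] swap r/2=805/28264: DF=(1 − 805/28264·(0.960700+0.946200))/(1+805/28264) = 1839/2000 ≈ 0.919500
step 4 [2y] zero: DF = P = 2233/2500 ≈ 0.893200
step 5 [2.5y] swap r/2=41/1707: DF=(1 − 41/1707·(0.960700+0.946200+0.919500+0.893200))/(1+41/1707) = 8893/10000 ≈ 0.889300
step 6 [3y] swap r/2=1330/54759: DF=(1 − 1330/54759·(0.960700+0.946200+0.919500+0.893200+0.889300))/(1+1330/54759) = 867/1000 ≈ 0.867000
step 7 [3.5y] zero: DF = P = 8381/10000 ≈ 0.838100

1 1/2 9607/10000
2 1 4731/5000
3 3/2 1839/2000
4 2 2233/2500
5 5/2 8893/10000
6 3 867/1000
7 7/2 8381/10000
DF(1y) is solved at step 2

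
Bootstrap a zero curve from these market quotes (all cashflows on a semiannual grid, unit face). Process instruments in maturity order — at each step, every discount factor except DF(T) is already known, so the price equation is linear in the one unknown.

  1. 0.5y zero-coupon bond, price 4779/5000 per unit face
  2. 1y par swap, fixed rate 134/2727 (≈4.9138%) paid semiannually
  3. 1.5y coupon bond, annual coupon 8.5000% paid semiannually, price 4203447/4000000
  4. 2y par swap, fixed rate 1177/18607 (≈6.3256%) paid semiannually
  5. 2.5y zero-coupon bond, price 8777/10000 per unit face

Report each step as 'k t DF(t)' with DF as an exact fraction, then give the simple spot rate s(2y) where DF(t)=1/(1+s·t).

step 1 [0.5y] zero: DF = P = 4779/5000 ≈ 0.955800
step 2 [1y] swap r/2=67/2727: DF=(1 − 67/2727·(0.955800))/(1+67/2727) = 9531/10000 ≈ 0.953100
step 3 [1.5y] bond c/2=17/400: DF=(4203447/4000000 − 17/400·(0.955800+0.953100))/(1+17/400) = 4651/5000 ≈ 0.930200
step 4 [2y] swap r/2=1177/37214: DF=(1 − 1177/37214·(0.955800+0.953100+0.930200))/(1+1177/37214) = 8823/10000 ≈ 0.882300
step 5 [2.5y] zero: DF = P = 8777/10000 ≈ 0.877700

1 1/2 4779/5000
2 1 9531/10000
3 3/2 4651/5000
4 2 8823/10000
5 5/2 8777/10000
s(2y) = (1/(8823/10000) − 1)/(2) = 1177/17646 ≈ 6.6701%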